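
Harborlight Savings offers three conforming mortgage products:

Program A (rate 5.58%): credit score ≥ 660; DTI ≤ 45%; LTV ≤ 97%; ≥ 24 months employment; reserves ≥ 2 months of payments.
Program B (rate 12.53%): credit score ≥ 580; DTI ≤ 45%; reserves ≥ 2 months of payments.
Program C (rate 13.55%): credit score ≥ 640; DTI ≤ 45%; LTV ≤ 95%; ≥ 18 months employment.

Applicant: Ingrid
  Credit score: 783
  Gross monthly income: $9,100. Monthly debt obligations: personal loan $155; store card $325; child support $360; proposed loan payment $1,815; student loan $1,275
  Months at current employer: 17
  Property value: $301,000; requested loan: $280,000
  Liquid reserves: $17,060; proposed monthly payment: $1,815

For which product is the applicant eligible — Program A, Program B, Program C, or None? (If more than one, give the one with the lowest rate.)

Total debts = (155 + 325 + 360 + 1,815 + 1,275) = 3,930; DTI = 3,930/9,100 = 43.2%.
LTV = 280,000/301,000 = 93%.
Reserves = 17,060/1,815 = 9.4 months.
Program A: score 783 ≥ 660; DTI 43.2% ≤ 45%; LTV 93% ≤ 97%; employment 17 < 24 mo; reserves 9.4 ≥ 2 mo → does not qualify.
Program B: score 783 ≥ 580; DTI 43.2% ≤ 45%; reserves 9.4 ≥ 2 mo → qualifies.
Program C: score 783 ≥ 640; DTI 43.2% ≤ 45%; LTV 93% ≤ 95%; employment 17 < 18 mo → does not qualify.

Program B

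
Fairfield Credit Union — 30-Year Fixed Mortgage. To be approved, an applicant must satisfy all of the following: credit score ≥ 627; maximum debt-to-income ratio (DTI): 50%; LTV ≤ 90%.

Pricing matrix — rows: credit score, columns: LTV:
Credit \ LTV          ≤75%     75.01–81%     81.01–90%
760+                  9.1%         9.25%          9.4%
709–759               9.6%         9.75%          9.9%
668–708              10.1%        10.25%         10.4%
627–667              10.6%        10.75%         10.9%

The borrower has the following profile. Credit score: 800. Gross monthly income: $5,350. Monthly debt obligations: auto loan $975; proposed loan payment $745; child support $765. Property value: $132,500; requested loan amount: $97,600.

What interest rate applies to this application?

Credit score 800 ≥ 627; Total monthly debts = (975 + 745 + 765) = 2,485. DTI: 2,485 ÷ 5,350 = 46.4%, within the 50% cap
LTV = 97,600/132,500 = 73.7% ≤ 90%
Row: 800 falls in 760+. Column: 73.7% falls in ≤75%. Rate = 9.1%.

9.1%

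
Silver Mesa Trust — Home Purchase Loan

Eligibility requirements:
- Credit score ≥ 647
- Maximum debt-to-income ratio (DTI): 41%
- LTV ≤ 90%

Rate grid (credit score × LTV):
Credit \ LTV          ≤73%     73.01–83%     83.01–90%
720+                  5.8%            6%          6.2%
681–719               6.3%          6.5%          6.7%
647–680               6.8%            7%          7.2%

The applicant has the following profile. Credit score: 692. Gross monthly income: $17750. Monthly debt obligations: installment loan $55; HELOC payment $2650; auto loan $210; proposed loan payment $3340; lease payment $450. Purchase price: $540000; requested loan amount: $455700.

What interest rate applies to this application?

Credit score 692 ≥ 647; Total monthly debts = (55 + 2,650 + 210 + 3,340 + 450) = 6,705. DTI: 6,705 ÷ 17,750 = 37.8%, within the 41% cap
LTV = 455,700/540,000 = 84.4% ≤ 90%
Row: 692 falls in 681–719. Column: 84.4% falls in 83.01–90%. Rate = 6.7%.

6.7%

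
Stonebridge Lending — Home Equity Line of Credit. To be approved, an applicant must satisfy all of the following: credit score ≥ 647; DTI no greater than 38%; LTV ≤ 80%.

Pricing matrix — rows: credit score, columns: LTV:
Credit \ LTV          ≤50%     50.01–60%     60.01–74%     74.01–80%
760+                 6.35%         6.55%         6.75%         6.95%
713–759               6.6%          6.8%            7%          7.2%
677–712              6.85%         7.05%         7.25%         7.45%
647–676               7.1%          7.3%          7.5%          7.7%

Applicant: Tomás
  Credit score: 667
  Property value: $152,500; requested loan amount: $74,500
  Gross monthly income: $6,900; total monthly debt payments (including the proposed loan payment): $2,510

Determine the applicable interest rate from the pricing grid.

Credit score 667 ≥ 647; DTI: 2,510 ÷ 6,900 = 36.4%, within the 38% cap
Loan-to-value = 74,500/152,500 = 48.9% — pass (80% max)
Score 667 is in the 647–676 band; LTV 48.9% is in the ≤50% band → 7.1%.

7.1%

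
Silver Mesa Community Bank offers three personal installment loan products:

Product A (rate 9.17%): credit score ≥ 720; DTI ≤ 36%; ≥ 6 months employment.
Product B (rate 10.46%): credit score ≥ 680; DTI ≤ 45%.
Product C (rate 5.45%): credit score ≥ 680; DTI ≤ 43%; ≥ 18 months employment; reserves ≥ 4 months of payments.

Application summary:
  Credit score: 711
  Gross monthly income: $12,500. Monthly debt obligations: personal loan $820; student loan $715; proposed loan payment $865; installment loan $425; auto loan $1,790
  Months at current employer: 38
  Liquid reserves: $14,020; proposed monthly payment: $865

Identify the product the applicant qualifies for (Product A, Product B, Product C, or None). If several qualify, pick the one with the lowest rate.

Total debts = (820 + 715 + 865 + 425 + 1,790) = 4,615; DTI = 4,615/12,500 = 36.9%.
Reserves = 14,020/865 = 16.2 months.
Product A: score 711 < 720; DTI 36.9% > 36%; employment 38 ≥ 6 mo → does not qualify.
Product B: score 711 ≥ 680; DTI 36.9% ≤ 45% → qualifies.
Product C: score 711 ≥ 680; DTI 36.9% ≤ 43%; employment 38 ≥ 18 mo; reserves 16.2 ≥ 4 mo → qualifies.
Qualifying: Product B, Product C. Lowest rate is 5.45% → Product C.

Product C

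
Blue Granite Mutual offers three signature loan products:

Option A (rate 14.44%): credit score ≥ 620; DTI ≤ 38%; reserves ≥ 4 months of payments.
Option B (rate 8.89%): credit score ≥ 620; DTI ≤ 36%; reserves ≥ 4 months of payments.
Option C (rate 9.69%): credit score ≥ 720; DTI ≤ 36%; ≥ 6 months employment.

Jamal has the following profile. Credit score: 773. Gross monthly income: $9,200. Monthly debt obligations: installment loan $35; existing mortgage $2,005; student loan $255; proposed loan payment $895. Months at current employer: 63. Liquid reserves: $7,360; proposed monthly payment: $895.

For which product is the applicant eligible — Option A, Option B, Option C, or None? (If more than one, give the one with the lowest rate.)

Total debts = (35 + 2,005 + 255 + 895) = 3,190; DTI = 3,190/9,200 = 34.7%.
Reserves = 7,360/895 = 8.2 months.
Option A: score 773 ≥ 620; DTI 34.7% ≤ 38%; reserves 8.2 ≥ 4 mo → qualifies.
Option B: score 773 ≥ 620; DTI 34.7% ≤ 36%; reserves 8.2 ≥ 4 mo → qualifies.
Option C: score 773 ≥ 720; DTI 34.7% ≤ 36%; employment 63 ≥ 6 mo → qualifies.
Qualifying: Option A, Option B, Option C. Lowest rate is 8.89% → Option B.

Option B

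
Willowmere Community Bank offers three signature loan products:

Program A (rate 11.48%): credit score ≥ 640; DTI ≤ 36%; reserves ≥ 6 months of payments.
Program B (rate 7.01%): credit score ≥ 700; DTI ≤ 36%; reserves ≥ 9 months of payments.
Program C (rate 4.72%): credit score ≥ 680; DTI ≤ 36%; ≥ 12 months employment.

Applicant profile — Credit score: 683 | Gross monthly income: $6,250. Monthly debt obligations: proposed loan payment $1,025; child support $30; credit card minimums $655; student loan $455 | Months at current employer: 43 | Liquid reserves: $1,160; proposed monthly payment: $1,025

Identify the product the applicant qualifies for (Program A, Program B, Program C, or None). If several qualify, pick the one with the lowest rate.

Program C

Total debts = (1,025 + 30 + 655 + 455) = 2,165; DTI = 2,165/6,250 = 34.6%.
Reserves = 1,160/1,025 = 1.1 months.
Program A: score 683 ≥ 640; DTI 34.6% ≤ 36%; reserves 1.1 < 6 mo → does not qualify.
Program B: score 683 < 700; DTI 34.6% ≤ 36%; reserves 1.1 < 9 mo → does not qualify.
Program C: score 683 ≥ 680; DTI 34.6% ≤ 36%; employment 43 ≥ 12 mo → qualifies.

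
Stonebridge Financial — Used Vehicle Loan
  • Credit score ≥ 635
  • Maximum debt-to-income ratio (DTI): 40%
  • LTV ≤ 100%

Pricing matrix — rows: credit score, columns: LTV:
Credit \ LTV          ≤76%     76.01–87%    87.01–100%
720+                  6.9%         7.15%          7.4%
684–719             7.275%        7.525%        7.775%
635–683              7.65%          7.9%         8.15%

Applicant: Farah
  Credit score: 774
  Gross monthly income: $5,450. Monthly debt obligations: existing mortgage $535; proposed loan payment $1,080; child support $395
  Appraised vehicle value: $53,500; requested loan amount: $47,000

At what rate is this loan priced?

Credit score 774 ≥ 635; Total monthly debts = (535 + 1,080 + 395) = 2,010. DTI = 2,010/5,450 = 36.9% ≤ 40%
LTV: 47,000 ÷ 53,500 = 87.9%, within 100% cap
Row: 774 falls in 720+. Column: 87.9% falls in 87.01–100%. Rate = 7.4%.

7.4%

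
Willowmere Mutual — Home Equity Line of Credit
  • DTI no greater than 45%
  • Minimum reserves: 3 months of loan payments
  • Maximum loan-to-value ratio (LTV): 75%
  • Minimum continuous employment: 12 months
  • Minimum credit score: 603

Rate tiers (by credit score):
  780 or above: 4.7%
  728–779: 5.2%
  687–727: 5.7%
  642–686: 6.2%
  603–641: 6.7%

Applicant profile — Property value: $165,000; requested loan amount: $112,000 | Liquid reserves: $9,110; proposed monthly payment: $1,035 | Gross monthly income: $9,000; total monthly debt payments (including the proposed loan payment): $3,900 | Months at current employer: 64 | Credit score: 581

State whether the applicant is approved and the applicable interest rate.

Credit score 581 < 603 (below minimum)
Debt-to-income = 3,900/9,000 = 43.3% — meets 45% limit
Employment 64 ≥ 12 months
Liquid reserves cover 9,110/1,035 = 8.8 months — ≥ 3 required
LTV: 112,000 ÷ 165,000 = 67.9%, within 75% cap
Not all requirements met → denied.

Denied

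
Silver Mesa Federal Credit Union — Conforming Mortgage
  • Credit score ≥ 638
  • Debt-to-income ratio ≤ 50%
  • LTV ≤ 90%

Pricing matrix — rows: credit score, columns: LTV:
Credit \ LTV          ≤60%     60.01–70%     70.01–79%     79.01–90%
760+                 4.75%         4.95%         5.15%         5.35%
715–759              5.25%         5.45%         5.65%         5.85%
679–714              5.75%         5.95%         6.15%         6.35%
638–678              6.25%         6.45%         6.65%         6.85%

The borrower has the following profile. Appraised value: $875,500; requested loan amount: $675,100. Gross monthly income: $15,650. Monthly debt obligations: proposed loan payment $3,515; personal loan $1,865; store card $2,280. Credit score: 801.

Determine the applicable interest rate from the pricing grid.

5.15%

Credit score 801 ≥ 638; Total monthly debts = (3,515 + 1,865 + 2,280) = 7,660. DTI = 7,660/15,650 = 48.9% ≤ 50%
Loan-to-value = 675,100/875,500 = 77.1% — pass (90% max)
Row: 801 falls in 760+. Column: 77.1% falls in 70.01–79%. Rate = 5.15%.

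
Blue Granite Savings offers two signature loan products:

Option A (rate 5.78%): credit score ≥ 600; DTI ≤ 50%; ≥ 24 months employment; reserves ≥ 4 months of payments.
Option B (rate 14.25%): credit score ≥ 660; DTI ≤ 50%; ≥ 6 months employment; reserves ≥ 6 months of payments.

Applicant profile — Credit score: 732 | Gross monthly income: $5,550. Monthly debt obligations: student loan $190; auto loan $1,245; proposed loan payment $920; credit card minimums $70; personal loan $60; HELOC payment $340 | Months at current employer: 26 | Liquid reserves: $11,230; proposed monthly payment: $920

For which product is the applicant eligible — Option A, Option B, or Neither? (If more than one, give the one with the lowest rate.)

Total debts = (190 + 1,245 + 920 + 70 + 60 + 340) = 2,825; DTI = 2,825/5,550 = 50.9%.
Reserves = 11,230/920 = 12.2 months.
Option A: score 732 ≥ 600; DTI 50.9% > 50%; employment 26 ≥ 24 mo; reserves 12.2 ≥ 4 mo → does not qualify.
Option B: score 732 ≥ 660; DTI 50.9% > 50%; employment 26 ≥ 6 mo; reserves 12.2 ≥ 6 mo → does not qualify.

Neither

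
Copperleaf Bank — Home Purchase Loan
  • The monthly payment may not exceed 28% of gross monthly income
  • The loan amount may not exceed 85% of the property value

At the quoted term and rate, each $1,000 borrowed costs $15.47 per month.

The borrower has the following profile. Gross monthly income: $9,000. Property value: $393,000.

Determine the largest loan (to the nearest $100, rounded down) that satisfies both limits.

$162,800

Payment cap: 28% × $9,000 = $2,520/month.
At $15.47 per $1,000, that supports 2,520/15.47 × 1,000 ≈ $162,895 → $162,800.
LTV cap: 85% × $393,000 = $334,050 → $334,000.
Binding constraint: payment-to-income.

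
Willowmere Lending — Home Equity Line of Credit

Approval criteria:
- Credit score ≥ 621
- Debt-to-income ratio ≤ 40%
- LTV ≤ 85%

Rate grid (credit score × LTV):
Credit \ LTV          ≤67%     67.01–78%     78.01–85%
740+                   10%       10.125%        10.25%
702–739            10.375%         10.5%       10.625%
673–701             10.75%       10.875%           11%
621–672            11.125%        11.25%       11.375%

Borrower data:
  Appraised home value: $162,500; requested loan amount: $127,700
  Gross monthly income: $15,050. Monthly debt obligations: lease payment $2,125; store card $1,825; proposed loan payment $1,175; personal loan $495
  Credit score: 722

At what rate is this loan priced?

10.625%

Credit score 722 ≥ 621; Total monthly debts = (2,125 + 1,825 + 1,175 + 495) = 5,620. DTI = 5,620/15,050 = 37.3% ≤ 40%
LTV = 127,700/162,500 = 78.6% ≤ 85%
Row: 722 falls in 702–739. Column: 78.6% falls in 78.01–85%. Rate = 10.625%.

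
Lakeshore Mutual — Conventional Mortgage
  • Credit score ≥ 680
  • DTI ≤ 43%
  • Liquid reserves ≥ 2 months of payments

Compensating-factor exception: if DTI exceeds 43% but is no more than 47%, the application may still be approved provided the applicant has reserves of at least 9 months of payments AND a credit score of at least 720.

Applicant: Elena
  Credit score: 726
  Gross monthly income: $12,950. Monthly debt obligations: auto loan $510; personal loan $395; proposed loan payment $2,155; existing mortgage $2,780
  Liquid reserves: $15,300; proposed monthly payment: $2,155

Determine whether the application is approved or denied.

Credit score 726 ≥ 680 (meets base)
Total debts = (510 + 395 + 2,155 + 2,780) = 5,840. DTI = 5,840/12,950 = 45.1% > 43% — standard DTI limit exceeded.
Liquid reserves cover 15,300/2,155 = 7.1 months — ≥ 2 required
DTI 45.1% is within the 43%–47% exception band; checking compensating factors.
Reserves 7.1 < 9 months; credit score 726 ≥ 720.
Override conditions not both satisfied; exception does not apply.

Denied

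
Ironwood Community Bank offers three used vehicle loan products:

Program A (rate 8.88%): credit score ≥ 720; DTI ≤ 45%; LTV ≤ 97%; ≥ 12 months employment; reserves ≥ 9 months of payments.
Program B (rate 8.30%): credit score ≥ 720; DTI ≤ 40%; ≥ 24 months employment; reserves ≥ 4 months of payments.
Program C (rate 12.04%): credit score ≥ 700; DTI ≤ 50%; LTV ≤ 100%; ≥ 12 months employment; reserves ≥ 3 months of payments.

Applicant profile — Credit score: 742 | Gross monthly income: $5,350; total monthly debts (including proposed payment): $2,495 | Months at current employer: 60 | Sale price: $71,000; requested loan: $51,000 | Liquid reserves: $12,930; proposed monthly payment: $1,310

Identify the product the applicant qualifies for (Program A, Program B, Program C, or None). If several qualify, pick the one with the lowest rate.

Program C

DTI = 2,495/5,350 = 46.6%.
LTV = 51,000/71,000 = 71.8%.
Reserves = 12,930/1,310 = 9.9 months.
Program A: score 742 ≥ 720; DTI 46.6% > 45%; LTV 71.8% ≤ 97%; employment 60 ≥ 12 mo; reserves 9.9 ≥ 9 mo → does not qualify.
Program B: score 742 ≥ 720; DTI 46.6% > 40%; employment 60 ≥ 24 mo; reserves 9.9 ≥ 4 mo → does not qualify.
Program C: score 742 ≥ 700; DTI 46.6% ≤ 50%; LTV 71.8% ≤ 100%; employment 60 ≥ 12 mo; reserves 9.9 ≥ 3 mo → qualifies.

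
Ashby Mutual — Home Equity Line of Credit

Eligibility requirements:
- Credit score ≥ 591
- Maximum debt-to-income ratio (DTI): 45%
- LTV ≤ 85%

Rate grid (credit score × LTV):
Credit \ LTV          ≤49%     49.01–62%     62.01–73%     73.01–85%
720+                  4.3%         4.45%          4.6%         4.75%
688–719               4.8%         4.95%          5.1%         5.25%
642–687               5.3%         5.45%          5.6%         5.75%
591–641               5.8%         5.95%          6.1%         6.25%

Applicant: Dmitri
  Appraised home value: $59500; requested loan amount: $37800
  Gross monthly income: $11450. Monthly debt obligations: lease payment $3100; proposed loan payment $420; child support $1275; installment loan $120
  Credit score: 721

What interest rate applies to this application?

Credit score 721 ≥ 591; Total monthly debts = (3,100 + 420 + 1,275 + 120) = 4,915. DTI: 4,915 ÷ 11,450 = 42.9%, within the 45% cap
LTV: 37,800 ÷ 59,500 = 63.5%, within 85% cap
Row: 721 falls in 720+. Column: 63.5% falls in 62.01–73%. Rate = 4.6%.

4.6%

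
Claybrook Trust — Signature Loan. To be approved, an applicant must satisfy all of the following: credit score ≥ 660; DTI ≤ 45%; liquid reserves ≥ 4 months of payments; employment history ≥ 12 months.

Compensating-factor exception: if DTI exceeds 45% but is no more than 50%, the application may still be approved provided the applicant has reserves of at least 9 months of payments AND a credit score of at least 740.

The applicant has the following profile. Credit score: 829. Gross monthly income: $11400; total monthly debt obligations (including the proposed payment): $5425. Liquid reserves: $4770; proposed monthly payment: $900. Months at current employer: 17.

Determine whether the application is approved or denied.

Denied

Credit score 829 ≥ 660 (meets base)
DTI = 5,425/11,400 = 47.6% > 45% — standard DTI limit exceeded.
Reserves = 4,770/900 = 5.3 months ≥ 4
Employment 17 ≥ 12 months
DTI 47.6% is within the 45%–50% exception band; checking compensating factors.
Override check — reserves: 5.3 mo (short of 9); score: 829 (ok).
Override conditions not both satisfied; exception does not apply.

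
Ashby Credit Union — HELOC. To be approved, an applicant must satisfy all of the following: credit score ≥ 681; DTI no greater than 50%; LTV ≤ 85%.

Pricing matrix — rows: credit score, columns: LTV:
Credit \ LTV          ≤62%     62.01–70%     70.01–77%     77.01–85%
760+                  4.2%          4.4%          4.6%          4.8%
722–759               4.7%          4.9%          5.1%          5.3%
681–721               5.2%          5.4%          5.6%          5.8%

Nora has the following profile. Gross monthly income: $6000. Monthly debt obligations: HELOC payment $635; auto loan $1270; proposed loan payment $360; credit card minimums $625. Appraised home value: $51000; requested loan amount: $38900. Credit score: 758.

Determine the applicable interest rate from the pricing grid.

Credit score 758 ≥ 681; Total monthly debts = (635 + 1,270 + 360 + 625) = 2,890. DTI = 2,890/6,000 = 48.2% ≤ 50%
LTV: 38,900 ÷ 51,000 = 76.3%, within 85% cap
Row: 758 falls in 722–759. Column: 76.3% falls in 70.01–77%. Rate = 5.1%.

5.1%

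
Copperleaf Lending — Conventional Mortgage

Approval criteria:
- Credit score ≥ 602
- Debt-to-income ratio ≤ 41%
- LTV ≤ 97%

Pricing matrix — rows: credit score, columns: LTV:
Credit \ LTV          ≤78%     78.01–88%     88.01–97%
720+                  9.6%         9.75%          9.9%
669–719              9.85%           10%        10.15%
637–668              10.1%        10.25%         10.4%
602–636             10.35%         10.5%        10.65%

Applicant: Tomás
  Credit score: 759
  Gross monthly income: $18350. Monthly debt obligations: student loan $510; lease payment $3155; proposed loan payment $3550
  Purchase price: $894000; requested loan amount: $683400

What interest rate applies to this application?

Credit score 759 ≥ 602; Total monthly debts = (510 + 3,155 + 3,550) = 7,215. Debt-to-income = 7,215/18,350 = 39.3% — meets 41% limit
LTV = 683,400/894,000 = 76.4% ≤ 97%
Score 759 is in the 720+ band; LTV 76.4% is in the ≤78% band → 9.6%.

9.6%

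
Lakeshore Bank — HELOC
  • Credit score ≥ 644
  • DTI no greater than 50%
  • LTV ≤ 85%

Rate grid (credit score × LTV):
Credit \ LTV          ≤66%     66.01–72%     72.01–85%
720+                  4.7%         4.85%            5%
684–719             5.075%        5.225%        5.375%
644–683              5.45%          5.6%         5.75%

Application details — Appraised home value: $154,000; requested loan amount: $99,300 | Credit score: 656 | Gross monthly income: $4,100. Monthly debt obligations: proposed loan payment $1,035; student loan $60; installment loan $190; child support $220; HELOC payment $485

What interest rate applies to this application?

Credit score 656 ≥ 644; Total monthly debts = (1,035 + 60 + 190 + 220 + 485) = 1,990. DTI = 1,990/4,100 = 48.5% ≤ 50%
LTV: 99,300 ÷ 154,000 = 64.5%, within 85% cap
Score 656 is in the 644–683 band; LTV 64.5% is in the ≤66% band → 5.45%.

5.45%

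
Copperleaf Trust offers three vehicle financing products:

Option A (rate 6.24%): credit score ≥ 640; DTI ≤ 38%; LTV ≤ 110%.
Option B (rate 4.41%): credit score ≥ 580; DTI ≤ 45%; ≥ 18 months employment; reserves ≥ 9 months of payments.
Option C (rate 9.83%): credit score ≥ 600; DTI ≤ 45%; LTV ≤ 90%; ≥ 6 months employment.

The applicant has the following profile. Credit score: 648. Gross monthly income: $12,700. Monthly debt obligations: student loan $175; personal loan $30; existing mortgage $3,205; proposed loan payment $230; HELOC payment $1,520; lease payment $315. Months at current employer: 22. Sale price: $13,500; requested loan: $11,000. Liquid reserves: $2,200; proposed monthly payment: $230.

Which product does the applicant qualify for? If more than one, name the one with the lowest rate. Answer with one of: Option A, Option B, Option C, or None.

Total debts = (175 + 30 + 3,205 + 230 + 1,520 + 315) = 5,475; DTI = 5,475/12,700 = 43.1%.
LTV = 11,000/13,500 = 81.5%.
Reserves = 2,200/230 = 9.6 months.
Option A: score 648 ≥ 640; DTI 43.1% > 38%; LTV 81.5% ≤ 110% → does not qualify.
Option B: score 648 ≥ 580; DTI 43.1% ≤ 45%; employment 22 ≥ 18 mo; reserves 9.6 ≥ 9 mo → qualifies.
Option C: score 648 ≥ 600; DTI 43.1% ≤ 45%; LTV 81.5% ≤ 90%; employment 22 ≥ 6 mo → qualifies.
Qualifying: Option B, Option C. Lowest rate is 4.41% → Option B.

Option B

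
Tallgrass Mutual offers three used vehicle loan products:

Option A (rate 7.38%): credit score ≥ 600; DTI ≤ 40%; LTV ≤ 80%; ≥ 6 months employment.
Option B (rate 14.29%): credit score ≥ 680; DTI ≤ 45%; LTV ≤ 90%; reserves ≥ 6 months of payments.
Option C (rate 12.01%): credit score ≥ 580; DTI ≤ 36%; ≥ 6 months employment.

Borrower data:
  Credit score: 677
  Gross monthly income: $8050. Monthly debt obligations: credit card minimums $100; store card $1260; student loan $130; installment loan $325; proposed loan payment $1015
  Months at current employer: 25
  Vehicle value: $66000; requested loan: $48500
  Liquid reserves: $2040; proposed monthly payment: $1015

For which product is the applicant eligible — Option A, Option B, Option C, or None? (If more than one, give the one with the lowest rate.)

Total debts = (100 + 1,260 + 130 + 325 + 1,015) = 2,830; DTI = 2,830/8,050 = 35.2%.
LTV = 48,500/66,000 = 73.5%.
Reserves = 2,040/1,015 = 2.0 months.
Option A: score 677 ≥ 600; DTI 35.2% ≤ 40%; LTV 73.5% ≤ 80%; employment 25 ≥ 6 mo → qualifies.
Option B: score 677 < 680; DTI 35.2% ≤ 45%; LTV 73.5% ≤ 90%; reserves 2.0 < 6 mo → does not qualify.
Option C: score 677 ≥ 580; DTI 35.2% ≤ 36%; employment 25 ≥ 6 mo → qualifies.
Qualifying: Option A, Option C. Lowest rate is 7.38% → Option A.

Option A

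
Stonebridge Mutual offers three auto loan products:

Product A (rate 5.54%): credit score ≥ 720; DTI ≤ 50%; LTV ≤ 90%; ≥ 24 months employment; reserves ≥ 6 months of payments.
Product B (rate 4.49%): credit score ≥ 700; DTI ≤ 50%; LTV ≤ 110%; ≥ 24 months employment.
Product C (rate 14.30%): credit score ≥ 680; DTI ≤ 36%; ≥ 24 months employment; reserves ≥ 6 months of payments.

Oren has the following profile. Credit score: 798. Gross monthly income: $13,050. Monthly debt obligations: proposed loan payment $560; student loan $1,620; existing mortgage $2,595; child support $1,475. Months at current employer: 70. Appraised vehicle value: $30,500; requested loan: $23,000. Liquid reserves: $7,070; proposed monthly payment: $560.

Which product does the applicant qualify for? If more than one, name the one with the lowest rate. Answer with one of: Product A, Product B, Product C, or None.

Total debts = (560 + 1,620 + 2,595 + 1,475) = 6,250; DTI = 6,250/13,050 = 47.9%.
LTV = 23,000/30,500 = 75.4%.
Reserves = 7,070/560 = 12.6 months.
Product A: score 798 ≥ 720; DTI 47.9% ≤ 50%; LTV 75.4% ≤ 90%; employment 70 ≥ 24 mo; reserves 12.6 ≥ 6 mo → qualifies.
Product B: score 798 ≥ 700; DTI 47.9% ≤ 50%; LTV 75.4% ≤ 110%; employment 70 ≥ 24 mo → qualifies.
Product C: score 798 ≥ 680; DTI 47.9% > 36%; employment 70 ≥ 24 mo; reserves 12.6 ≥ 6 mo → does not qualify.
Qualifying: Product A, Product B. Lowest rate is 4.49% → Product B.

Product B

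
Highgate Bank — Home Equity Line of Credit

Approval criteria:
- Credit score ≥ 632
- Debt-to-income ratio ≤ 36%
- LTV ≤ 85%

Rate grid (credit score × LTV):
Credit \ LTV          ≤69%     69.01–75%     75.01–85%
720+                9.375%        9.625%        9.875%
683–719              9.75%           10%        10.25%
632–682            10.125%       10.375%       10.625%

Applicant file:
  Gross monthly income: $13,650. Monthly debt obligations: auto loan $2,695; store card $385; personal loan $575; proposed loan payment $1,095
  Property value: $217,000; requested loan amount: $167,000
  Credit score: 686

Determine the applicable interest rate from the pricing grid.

10.25%

Credit score 686 ≥ 632; Total monthly debts = (2,695 + 385 + 575 + 1,095) = 4,750. Debt-to-income = 4,750/13,650 = 34.8% — meets 36% limit
LTV: 167,000 ÷ 217,000 = 77%, within 85% cap
Score 686 is in the 683–719 band; LTV 77% is in the 75.01–85% band → 10.25%.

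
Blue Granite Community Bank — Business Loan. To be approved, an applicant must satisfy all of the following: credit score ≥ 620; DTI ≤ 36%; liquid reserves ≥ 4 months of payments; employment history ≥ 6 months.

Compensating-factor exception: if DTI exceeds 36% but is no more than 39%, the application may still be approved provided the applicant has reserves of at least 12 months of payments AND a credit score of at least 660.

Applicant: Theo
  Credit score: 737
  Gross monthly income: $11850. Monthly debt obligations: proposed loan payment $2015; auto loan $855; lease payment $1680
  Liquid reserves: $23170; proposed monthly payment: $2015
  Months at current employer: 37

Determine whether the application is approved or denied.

Denied

Credit score 737 ≥ 620 (meets base)
Total debts = (2,015 + 855 + 1,680) = 4,550. DTI = 4,550/11,850 = 38.4% > 36% — standard DTI limit exceeded.
Reserves: 23,170 ÷ 2,015 = 11.5 months (meets 4-month minimum)
Employment 37 ≥ 6 months
DTI 38.4% is within the 36%–39% exception band; checking compensating factors.
Override check — reserves: 11.5 mo (short of 12); score: 737 (ok).
Override conditions not both satisfied; exception does not apply.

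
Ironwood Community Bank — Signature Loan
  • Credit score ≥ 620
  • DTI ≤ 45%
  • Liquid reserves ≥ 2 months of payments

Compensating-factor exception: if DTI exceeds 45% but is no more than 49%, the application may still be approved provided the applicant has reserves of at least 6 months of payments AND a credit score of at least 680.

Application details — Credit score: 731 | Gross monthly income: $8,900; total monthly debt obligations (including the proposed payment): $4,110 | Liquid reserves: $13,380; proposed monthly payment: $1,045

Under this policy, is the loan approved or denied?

Approved

Credit score 731 ≥ 620 (meets base)
DTI = 4,110/8,900 = 46.2% > 45% — standard DTI limit exceeded.
Reserves = 13,380/1,045 = 12.8 months ≥ 2
DTI 46.2% is within the 45%–49% exception band; checking compensating factors.
Override check — reserves: 12.8 mo (ok); score: 731 (ok).
Both override conditions satisfied; DTI exception granted.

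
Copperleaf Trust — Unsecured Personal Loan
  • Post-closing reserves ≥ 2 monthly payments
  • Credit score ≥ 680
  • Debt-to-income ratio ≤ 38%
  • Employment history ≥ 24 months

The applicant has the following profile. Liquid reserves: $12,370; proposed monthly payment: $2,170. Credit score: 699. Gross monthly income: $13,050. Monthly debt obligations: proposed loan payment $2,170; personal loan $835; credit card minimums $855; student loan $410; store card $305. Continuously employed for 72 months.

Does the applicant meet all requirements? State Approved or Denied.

Reserves = 12,370/2,170 = 5.7 months ≥ 2
Credit score 699 ≥ 680 (meets)
Total monthly debts = (2,170 + 835 + 855 + 410 + 305) = 4,575. Debt-to-income = 4,575/13,050 = 35.1% — meets 38% limit
Employment 72 ≥ 24 months
All criteria satisfied.

Approved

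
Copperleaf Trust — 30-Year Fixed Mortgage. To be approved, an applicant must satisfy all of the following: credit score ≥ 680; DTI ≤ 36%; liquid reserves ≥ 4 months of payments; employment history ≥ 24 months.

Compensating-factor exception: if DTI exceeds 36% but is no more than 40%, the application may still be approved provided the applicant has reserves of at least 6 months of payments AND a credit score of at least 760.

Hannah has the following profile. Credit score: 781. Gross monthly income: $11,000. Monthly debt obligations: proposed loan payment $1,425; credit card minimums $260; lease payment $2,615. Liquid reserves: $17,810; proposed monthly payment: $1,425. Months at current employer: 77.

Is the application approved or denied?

Approved

Credit score 781 ≥ 680 (meets base)
Total debts = (1,425 + 260 + 2,615) = 4,300. DTI: 4,300 ÷ 11,000 = 39.1%, over the 36% base limit.
Reserves: 17,810 ÷ 1,425 = 12.5 months (meets 4-month minimum)
Employment 77 ≥ 24 months
39.1% falls in the override range (36%–40%), so the compensating-factor test applies.
Override check — reserves: 12.5 mo (ok); score: 781 (ok).
Both override conditions satisfied; DTI exception granted.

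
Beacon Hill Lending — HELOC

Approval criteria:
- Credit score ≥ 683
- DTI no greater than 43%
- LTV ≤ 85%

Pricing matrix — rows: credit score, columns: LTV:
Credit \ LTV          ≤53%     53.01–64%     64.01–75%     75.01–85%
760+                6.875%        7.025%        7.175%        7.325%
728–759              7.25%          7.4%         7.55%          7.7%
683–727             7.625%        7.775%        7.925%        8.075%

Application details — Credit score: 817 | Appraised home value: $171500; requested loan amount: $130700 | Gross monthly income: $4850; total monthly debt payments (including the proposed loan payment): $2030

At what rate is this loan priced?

Credit score 817 ≥ 683; DTI: 2,030 ÷ 4,850 = 41.9%, within the 43% cap
LTV = 130,700/171,500 = 76.2% ≤ 85%
Score 817 is in the 760+ band; LTV 76.2% is in the 75.01–85% band → 7.325%.

7.325%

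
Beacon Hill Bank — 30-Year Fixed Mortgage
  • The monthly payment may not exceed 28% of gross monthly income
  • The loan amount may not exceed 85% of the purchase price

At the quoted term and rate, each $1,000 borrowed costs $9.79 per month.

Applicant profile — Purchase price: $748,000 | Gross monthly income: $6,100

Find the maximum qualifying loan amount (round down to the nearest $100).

$174,400

Payment cap: 28% × $6,100 = $1,708/month.
At $9.79 per $1,000, that supports 1,708/9.79 × 1,000 ≈ $174,463 → $174,400.
LTV cap: 85% × $748,000 = $635,800 → $635,800.
Binding constraint: payment-to-income.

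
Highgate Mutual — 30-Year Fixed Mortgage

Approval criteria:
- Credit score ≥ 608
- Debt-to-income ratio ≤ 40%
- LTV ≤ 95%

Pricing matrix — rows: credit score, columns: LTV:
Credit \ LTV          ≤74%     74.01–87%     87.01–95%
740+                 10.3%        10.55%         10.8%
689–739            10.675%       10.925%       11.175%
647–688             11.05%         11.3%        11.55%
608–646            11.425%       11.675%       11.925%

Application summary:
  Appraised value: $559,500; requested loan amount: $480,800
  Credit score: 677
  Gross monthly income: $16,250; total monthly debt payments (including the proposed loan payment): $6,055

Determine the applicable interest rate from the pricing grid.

Credit score 677 ≥ 608; DTI: 6,055 ÷ 16,250 = 37.3%, within the 40% cap
LTV: 480,800 ÷ 559,500 = 85.9%, within 95% cap
Credit 677 → row 647–688; LTV 85.9% → column 74.01–87%. Grid cell → 11.3%.

11.3%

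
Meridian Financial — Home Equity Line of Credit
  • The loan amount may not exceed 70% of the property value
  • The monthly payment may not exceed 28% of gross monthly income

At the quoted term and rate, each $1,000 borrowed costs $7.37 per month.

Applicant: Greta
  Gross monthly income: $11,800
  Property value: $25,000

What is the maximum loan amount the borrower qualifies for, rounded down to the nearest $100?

$17,500

Payment cap: 28% × $11,800 = $3,304/month.
At $7.37 per $1,000, that supports 3,304/7.37 × 1,000 ≈ $448,303 → $448,300.
LTV cap: 70% × $25,000 = $17,500 → $17,500.
Binding constraint: loan-to-value.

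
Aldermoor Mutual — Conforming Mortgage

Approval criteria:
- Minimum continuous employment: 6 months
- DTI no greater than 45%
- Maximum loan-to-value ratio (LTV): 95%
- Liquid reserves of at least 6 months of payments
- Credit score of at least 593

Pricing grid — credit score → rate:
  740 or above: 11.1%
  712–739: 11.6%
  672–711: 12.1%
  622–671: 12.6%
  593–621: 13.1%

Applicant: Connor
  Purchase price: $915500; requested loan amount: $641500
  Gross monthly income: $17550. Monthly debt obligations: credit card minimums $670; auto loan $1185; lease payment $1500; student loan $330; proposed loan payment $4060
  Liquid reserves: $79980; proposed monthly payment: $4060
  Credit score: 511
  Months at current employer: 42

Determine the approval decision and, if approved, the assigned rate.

Denied

Credit score 511 < 593 (below minimum)
Reserves = 79,980/4,060 = 19.7 months ≥ 6
LTV: 641,500 ÷ 915,500 = 70.1%, within 95% cap
Total monthly debts = (670 + 1,185 + 1,500 + 330 + 4,060) = 7,745. DTI = 7,745/17,550 = 44.1% ≤ 45%
Employment 42 ≥ 6 months
Not all requirements met → denied.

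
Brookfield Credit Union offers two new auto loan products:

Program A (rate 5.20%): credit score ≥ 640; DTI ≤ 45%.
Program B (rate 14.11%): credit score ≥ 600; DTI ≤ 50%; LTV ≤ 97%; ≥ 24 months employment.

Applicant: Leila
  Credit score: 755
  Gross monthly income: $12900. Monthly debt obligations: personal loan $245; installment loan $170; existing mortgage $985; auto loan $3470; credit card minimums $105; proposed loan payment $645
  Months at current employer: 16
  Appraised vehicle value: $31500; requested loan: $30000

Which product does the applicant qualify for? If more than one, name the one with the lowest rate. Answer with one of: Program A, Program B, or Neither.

Program A

Total debts = (245 + 170 + 985 + 3,470 + 105 + 645) = 5,620; DTI = 5,620/12,900 = 43.6%.
LTV = 30,000/31,500 = 95.2%.
Program A: score 755 ≥ 640; DTI 43.6% ≤ 45% → qualifies.
Program B: score 755 ≥ 600; DTI 43.6% ≤ 50%; LTV 95.2% ≤ 97%; employment 16 < 24 mo → does not qualify.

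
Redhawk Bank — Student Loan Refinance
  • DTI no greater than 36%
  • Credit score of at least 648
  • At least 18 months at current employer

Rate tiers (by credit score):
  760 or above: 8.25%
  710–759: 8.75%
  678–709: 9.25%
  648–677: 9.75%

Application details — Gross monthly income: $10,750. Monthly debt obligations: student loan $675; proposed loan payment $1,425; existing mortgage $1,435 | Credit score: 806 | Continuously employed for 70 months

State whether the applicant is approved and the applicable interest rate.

Approved at 8.25%

Credit score 806 ≥ 648 (meets minimum)
Employment 70 ≥ 18 months
Total monthly debts = (675 + 1,425 + 1,435) = 3,535. Debt-to-income = 3,535/10,750 = 32.9% — meets 36% limit
All requirements met. Score 806 falls in the 760 or above tier → 8.25%.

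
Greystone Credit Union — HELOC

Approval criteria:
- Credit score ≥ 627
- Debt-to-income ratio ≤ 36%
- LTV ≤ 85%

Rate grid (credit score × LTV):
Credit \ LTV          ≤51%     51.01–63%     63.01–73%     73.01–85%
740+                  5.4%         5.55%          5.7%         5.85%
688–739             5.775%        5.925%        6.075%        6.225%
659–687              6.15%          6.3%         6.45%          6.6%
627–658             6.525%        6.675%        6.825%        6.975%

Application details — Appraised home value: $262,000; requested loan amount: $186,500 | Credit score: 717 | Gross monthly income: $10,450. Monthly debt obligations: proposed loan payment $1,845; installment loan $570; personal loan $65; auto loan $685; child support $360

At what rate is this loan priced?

Credit score 717 ≥ 627; Total monthly debts = (1,845 + 570 + 65 + 685 + 360) = 3,525. DTI: 3,525 ÷ 10,450 = 33.7%, within the 36% cap
LTV: 186,500 ÷ 262,000 = 71.2%, within 85% cap
Score 717 is in the 688–739 band; LTV 71.2% is in the 63.01–73% band → 6.075%.

6.075%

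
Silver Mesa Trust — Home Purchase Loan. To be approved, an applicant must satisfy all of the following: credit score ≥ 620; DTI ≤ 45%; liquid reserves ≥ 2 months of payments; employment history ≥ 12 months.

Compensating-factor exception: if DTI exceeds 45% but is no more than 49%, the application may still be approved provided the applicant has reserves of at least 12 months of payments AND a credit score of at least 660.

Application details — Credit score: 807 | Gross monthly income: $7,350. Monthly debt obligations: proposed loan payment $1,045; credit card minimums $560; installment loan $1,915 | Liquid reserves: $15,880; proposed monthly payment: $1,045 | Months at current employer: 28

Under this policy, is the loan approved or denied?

Approved

Credit score 807 ≥ 620 (meets base)
Total debts = (1,045 + 560 + 1,915) = 3,520. DTI = 3,520/7,350 = 47.9% > 45% — standard DTI limit exceeded.
Reserves: 15,880 ÷ 1,045 = 15.2 months (meets 2-month minimum)
Employment 28 ≥ 12 months
DTI 47.9% is within the 45%–49% exception band; checking compensating factors.
Reserves 15.2 ≥ 12 months; credit score 807 ≥ 660.
Both compensating conditions met → exception applies.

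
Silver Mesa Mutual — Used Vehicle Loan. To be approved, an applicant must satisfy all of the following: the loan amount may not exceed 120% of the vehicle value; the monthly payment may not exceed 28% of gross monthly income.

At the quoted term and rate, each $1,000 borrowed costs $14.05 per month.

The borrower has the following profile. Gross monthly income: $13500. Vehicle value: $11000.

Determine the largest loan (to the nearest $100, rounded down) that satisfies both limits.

$13,200

Payment cap: 28% × $13,500 = $3,780/month.
At $14.05 per $1,000, that supports 3,780/14.05 × 1,000 ≈ $269,039 → $269,000.
LTV cap: 120% × $11,000 = $13,200 → $13,200.
Binding constraint: loan-to-value.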